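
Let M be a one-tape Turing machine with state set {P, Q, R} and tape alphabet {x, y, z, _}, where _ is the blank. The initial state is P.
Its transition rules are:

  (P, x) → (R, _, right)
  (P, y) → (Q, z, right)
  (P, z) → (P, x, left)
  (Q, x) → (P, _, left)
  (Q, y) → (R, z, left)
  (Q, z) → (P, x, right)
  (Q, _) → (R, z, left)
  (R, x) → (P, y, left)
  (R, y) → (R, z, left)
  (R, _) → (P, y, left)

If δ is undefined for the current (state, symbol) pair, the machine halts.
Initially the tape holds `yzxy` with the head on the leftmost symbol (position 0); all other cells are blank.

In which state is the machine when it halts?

P

state=P head=0 tape=_[y]zxy   (P,y)→(Q,z,right)
state=Q head=1 tape=_z[z]xy   (Q,z)→(P,x,right)
state=P head=2 tape=_zx[x]y   (P,x)→(R,_,right)
state=R head=3 tape=_zx_[y]   (R,y)→(R,z,left)
state=R head=2 tape=_zx[_]z   (R,_)→(P,y,left)
state=P head=1 tape=_z[x]yz   (P,x)→(R,_,right)
state=R head=2 tape=_z_[y]z   (R,y)→(R,z,left)
state=R head=1 tape=_z[_]zz   (R,_)→(P,y,left)
state=P head=0 tape=_[z]yzz   (P,z)→(P,x,left)
state=P head=-1 tape=[_]xyzz
No transition is defined for (P, _); M halts in state P.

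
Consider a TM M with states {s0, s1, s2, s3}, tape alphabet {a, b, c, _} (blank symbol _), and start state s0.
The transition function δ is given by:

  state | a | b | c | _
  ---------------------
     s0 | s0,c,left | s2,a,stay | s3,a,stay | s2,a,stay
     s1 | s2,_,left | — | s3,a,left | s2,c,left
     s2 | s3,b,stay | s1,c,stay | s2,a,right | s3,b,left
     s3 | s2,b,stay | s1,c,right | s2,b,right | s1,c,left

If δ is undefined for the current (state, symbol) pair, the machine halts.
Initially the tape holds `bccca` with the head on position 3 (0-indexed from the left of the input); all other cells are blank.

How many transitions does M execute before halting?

23

s0 | bcc[c]a   read c → write a, move stay, go to s3
s3 | bcc[a]a   read a → write b, move stay, go to s2
s2 | bcc[b]a   read b → write c, move stay, go to s1
s1 | bcc[c]a   read c → write a, move left, go to s3
s3 | bc[c]aa   read c → write b, move right, go to s2
s2 | bcb[a]a   read a → write b, move stay, go to s3
s3 | bcb[b]a   read b → write c, move right, go to s1
s1 | bcbc[a]   read a → write _, move left, go to s2
s2 | bcb[c]_   read c → write a, move right, go to s2
s2 | bcba[_]   read _ → write b, move left, go to s3
s3 | bcb[a]b   read a → write b, move stay, go to s2
s2 | bcb[b]b   read b → write c, move stay, go to s1
s1 | bcb[c]b   read c → write a, move left, go to s3
s3 | bc[b]ab   read b → write c, move right, go to s1
s1 | bcc[a]b   read a → write _, move left, go to s2
s2 | bc[c]_b   read c → write a, move right, go to s2
s2 | bca[_]b   read _ → write b, move left, go to s3
s3 | bc[a]bb   read a → write b, move stay, go to s2
s2 | bc[b]bb   read b → write c, move stay, go to s1
s1 | bc[c]bb   read c → write a, move left, go to s3
s3 | b[c]abb   read c → write b, move right, go to s2
s2 | bb[a]bb   read a → write b, move stay, go to s3
s3 | bb[b]bb   read b → write c, move right, go to s1
s1 | bbc[b]b
M halts after 23 transitions.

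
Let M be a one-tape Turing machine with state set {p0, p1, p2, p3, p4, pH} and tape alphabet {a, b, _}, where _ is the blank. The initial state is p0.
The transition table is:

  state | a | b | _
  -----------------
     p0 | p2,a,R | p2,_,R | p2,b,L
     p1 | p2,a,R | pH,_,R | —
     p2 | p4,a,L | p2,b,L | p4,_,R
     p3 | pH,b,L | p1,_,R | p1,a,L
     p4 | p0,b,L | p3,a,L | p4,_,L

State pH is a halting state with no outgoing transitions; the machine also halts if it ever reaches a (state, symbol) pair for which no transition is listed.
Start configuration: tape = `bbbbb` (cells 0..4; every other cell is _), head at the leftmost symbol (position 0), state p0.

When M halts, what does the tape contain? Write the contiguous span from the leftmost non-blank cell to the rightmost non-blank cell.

state=p0 head=0 tape=_[b]bbbb   (p0,b)→(p2,_,R)
state=p2 head=1 tape=__[b]bbb   (p2,b)→(p2,b,L)
state=p2 head=0 tape=_[_]bbbb   (p2,_)→(p4,_,R)
state=p4 head=1 tape=__[b]bbb   (p4,b)→(p3,a,L)
state=p3 head=0 tape=_[_]abbb   (p3,_)→(p1,a,L)
state=p1 head=-1 tape=[_]aabbb
The non-blank tape span at halt is aabbb.

aabbb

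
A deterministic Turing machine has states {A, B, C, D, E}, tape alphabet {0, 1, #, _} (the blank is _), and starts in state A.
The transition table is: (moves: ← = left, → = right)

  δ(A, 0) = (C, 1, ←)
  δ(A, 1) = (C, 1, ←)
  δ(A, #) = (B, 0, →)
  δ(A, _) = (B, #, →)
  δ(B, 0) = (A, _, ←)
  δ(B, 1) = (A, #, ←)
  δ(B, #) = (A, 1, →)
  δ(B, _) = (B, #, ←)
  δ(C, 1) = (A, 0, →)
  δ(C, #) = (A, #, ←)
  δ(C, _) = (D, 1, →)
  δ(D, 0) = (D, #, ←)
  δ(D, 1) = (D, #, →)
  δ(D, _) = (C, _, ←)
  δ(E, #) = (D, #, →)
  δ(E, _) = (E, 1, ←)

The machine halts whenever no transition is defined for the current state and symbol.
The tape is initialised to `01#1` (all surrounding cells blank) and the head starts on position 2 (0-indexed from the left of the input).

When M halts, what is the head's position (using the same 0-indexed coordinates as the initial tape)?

1

state=A head=2 tape=01[#]1   (A,#)→(B,0,→)
state=B head=3 tape=010[1]   (B,1)→(A,#,←)
state=A head=2 tape=01[0]#   (A,0)→(C,1,←)
state=C head=1 tape=0[1]1#   (C,1)→(A,0,→)
state=A head=2 tape=00[1]#   (A,1)→(C,1,←)
state=C head=1 tape=0[0]1#
At halt the head is at cell 1.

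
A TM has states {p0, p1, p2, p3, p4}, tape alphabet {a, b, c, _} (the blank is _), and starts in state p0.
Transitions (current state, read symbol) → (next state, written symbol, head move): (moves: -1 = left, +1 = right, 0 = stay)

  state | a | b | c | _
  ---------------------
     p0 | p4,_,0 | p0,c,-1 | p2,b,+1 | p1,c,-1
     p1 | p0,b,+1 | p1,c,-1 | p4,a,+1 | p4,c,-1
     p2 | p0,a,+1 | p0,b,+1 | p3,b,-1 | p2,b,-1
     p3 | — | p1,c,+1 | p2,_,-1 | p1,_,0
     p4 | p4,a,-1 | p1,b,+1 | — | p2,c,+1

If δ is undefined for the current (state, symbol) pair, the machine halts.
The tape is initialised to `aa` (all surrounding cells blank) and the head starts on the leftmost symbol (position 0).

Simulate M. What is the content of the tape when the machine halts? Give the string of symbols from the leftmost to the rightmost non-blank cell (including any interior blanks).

state=p0 head=0 tape=[a]a__   (p0,a)→(p4,_,0)
state=p4 head=0 tape=[_]a__   (p4,_)→(p2,c,+1)
state=p2 head=1 tape=c[a]__   (p2,a)→(p0,a,+1)
state=p0 head=2 tape=ca[_]_   (p0,_)→(p1,c,-1)
state=p1 head=1 tape=c[a]c_   (p1,a)→(p0,b,+1)
state=p0 head=2 tape=cb[c]_   (p0,c)→(p2,b,+1)
state=p2 head=3 tape=cbb[_]   (p2,_)→(p2,b,-1)
state=p2 head=2 tape=cb[b]b   (p2,b)→(p0,b,+1)
state=p0 head=3 tape=cbb[b]   (p0,b)→(p0,c,-1)
state=p0 head=2 tape=cb[b]c   (p0,b)→(p0,c,-1)
state=p0 head=1 tape=c[b]cc   (p0,b)→(p0,c,-1)
state=p0 head=0 tape=[c]ccc   (p0,c)→(p2,b,+1)
state=p2 head=1 tape=b[c]cc   (p2,c)→(p3,b,-1)
state=p3 head=0 tape=[b]bcc   (p3,b)→(p1,c,+1)
state=p1 head=1 tape=c[b]cc   (p1,b)→(p1,c,-1)
state=p1 head=0 tape=[c]ccc   (p1,c)→(p4,a,+1)
state=p4 head=1 tape=a[c]cc
The non-blank tape span at halt is accc.

accc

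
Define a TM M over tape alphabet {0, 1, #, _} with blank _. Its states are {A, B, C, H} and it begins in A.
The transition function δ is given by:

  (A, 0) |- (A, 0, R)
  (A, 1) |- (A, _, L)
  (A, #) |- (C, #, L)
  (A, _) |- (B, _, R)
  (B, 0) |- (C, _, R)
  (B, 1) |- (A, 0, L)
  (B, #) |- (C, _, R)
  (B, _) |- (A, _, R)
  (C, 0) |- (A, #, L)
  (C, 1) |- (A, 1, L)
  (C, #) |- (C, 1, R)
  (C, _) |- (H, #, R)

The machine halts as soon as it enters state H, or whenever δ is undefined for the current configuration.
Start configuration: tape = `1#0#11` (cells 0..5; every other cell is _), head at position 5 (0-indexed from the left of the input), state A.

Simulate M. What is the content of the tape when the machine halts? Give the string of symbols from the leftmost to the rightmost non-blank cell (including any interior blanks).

111#

A | _1#0#1[1]   read 1 → write _, move L, go to A
A | _1#0#[1]_   read 1 → write _, move L, go to A
A | _1#0[#]__   read # → write #, move L, go to C
C | _1#[0]#__   read 0 → write #, move L, go to A
A | _1[#]##__   read # → write #, move L, go to C
C | _[1]###__   read 1 → write 1, move L, go to A
A | [_]1###__   read _ → write _, move R, go to B
B | _[1]###__   read 1 → write 0, move L, go to A
A | [_]0###__   read _ → write _, move R, go to B
B | _[0]###__   read 0 → write _, move R, go to C
C | __[#]##__   read # → write 1, move R, go to C
C | __1[#]#__   read # → write 1, move R, go to C
C | __11[#]__   read # → write 1, move R, go to C
C | __111[_]_   read _ → write #, move R, go to H
H | __111#[_]
The non-blank tape span at halt is 111#.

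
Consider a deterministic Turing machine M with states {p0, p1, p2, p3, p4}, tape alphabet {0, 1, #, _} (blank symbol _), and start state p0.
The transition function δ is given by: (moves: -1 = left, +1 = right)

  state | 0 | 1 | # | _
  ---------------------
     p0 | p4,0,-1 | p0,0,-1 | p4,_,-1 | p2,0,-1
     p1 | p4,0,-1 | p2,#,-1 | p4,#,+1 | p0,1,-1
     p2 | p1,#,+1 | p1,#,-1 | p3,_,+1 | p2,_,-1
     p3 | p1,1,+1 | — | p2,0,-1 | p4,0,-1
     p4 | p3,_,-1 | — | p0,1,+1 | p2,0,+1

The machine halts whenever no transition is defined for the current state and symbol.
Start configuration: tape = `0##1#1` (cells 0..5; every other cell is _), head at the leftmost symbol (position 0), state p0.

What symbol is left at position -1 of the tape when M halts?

0

state=p0 head=0 tape=__[0]##1#1   (p0,0)→(p4,0,-1)
state=p4 head=-1 tape=_[_]0##1#1   (p4,_)→(p2,0,+1)
state=p2 head=0 tape=_0[0]##1#1   (p2,0)→(p1,#,+1)
state=p1 head=1 tape=_0#[#]#1#1   (p1,#)→(p4,#,+1)
state=p4 head=2 tape=_0##[#]1#1   (p4,#)→(p0,1,+1)
state=p0 head=3 tape=_0##1[1]#1   (p0,1)→(p0,0,-1)
state=p0 head=2 tape=_0##[1]0#1   (p0,1)→(p0,0,-1)
state=p0 head=1 tape=_0#[#]00#1   (p0,#)→(p4,_,-1)
state=p4 head=0 tape=_0[#]_00#1   (p4,#)→(p0,1,+1)
state=p0 head=1 tape=_01[_]00#1   (p0,_)→(p2,0,-1)
state=p2 head=0 tape=_0[1]000#1   (p2,1)→(p1,#,-1)
state=p1 head=-1 tape=_[0]#000#1   (p1,0)→(p4,0,-1)
state=p4 head=-2 tape=[_]0#000#1   (p4,_)→(p2,0,+1)
state=p2 head=-1 tape=0[0]#000#1   (p2,0)→(p1,#,+1)
state=p1 head=0 tape=0#[#]000#1   (p1,#)→(p4,#,+1)
state=p4 head=1 tape=0##[0]00#1   (p4,0)→(p3,_,-1)
state=p3 head=0 tape=0#[#]_00#1   (p3,#)→(p2,0,-1)
state=p2 head=-1 tape=0[#]0_00#1   (p2,#)→(p3,_,+1)
state=p3 head=0 tape=0_[0]_00#1   (p3,0)→(p1,1,+1)
state=p1 head=1 tape=0_1[_]00#1   (p1,_)→(p0,1,-1)
state=p0 head=0 tape=0_[1]100#1   (p0,1)→(p0,0,-1)
state=p0 head=-1 tape=0[_]0100#1   (p0,_)→(p2,0,-1)
state=p2 head=-2 tape=[0]00100#1   (p2,0)→(p1,#,+1)
state=p1 head=-1 tape=#[0]0100#1   (p1,0)→(p4,0,-1)
state=p4 head=-2 tape=[#]00100#1   (p4,#)→(p0,1,+1)
state=p0 head=-1 tape=1[0]0100#1   (p0,0)→(p4,0,-1)
state=p4 head=-2 tape=[1]00100#1
Cell -1 holds 0 when M halts.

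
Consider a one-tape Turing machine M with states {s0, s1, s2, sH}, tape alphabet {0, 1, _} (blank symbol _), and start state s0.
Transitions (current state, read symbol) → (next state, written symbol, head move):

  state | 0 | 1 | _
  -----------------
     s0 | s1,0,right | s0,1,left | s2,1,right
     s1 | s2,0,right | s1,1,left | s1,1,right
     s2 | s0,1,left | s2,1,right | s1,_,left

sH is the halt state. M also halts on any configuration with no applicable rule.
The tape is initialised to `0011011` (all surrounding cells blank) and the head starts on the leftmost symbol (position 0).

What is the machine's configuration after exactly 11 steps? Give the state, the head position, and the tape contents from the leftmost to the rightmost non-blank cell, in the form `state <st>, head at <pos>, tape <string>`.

s0 | [0]011011   read 0 → write 0, move right, go to s1
s1 | 0[0]11011   read 0 → write 0, move right, go to s2
s2 | 00[1]1011   read 1 → write 1, move right, go to s2
s2 | 001[1]011   read 1 → write 1, move right, go to s2
s2 | 0011[0]11   read 0 → write 1, move left, go to s0
s0 | 001[1]111   read 1 → write 1, move left, go to s0
s0 | 00[1]1111   read 1 → write 1, move left, go to s0
s0 | 0[0]11111   read 0 → write 0, move right, go to s1
s1 | 00[1]1111   read 1 → write 1, move left, go to s1
s1 | 0[0]11111   read 0 → write 0, move right, go to s2
s2 | 00[1]1111   read 1 → write 1, move right, go to s2
s2 | 001[1]111
After 11 steps: state s2, head at 3, tape 0011111.

state s2, head at 3, tape 0011111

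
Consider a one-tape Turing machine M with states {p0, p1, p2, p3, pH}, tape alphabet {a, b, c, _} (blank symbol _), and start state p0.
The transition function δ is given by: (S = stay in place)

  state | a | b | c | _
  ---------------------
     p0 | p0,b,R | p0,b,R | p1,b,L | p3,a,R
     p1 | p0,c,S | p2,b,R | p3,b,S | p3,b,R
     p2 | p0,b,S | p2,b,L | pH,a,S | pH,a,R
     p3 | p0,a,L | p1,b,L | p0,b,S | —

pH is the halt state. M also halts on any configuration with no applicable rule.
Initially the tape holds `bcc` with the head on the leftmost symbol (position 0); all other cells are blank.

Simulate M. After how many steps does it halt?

6

p0 | _[b]cc   read b → write b, move R, go to p0
p0 | _b[c]c   read c → write b, move L, go to p1
p1 | _[b]bc   read b → write b, move R, go to p2
p2 | _b[b]c   read b → write b, move L, go to p2
p2 | _[b]bc   read b → write b, move L, go to p2
p2 | [_]bbc   read _ → write a, move R, go to pH
pH | a[b]bc
M halts after 6 transitions.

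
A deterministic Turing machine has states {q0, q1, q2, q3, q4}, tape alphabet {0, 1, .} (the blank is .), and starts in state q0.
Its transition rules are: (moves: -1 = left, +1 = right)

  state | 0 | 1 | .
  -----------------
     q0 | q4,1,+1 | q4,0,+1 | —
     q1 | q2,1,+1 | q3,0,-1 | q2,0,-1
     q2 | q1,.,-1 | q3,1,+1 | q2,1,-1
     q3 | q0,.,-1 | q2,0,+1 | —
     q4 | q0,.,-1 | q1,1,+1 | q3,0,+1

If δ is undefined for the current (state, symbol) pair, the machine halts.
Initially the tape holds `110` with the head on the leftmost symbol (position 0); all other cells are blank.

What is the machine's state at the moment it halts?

state=q0 head=0 tape=.[1]10..   (q0,1)→(q4,0,+1)
state=q4 head=1 tape=.0[1]0..   (q4,1)→(q1,1,+1)
state=q1 head=2 tape=.01[0]..   (q1,0)→(q2,1,+1)
state=q2 head=3 tape=.011[.].   (q2,.)→(q2,1,-1)
state=q2 head=2 tape=.01[1]1.   (q2,1)→(q3,1,+1)
state=q3 head=3 tape=.011[1].   (q3,1)→(q2,0,+1)
state=q2 head=4 tape=.0110[.]   (q2,.)→(q2,1,-1)
state=q2 head=3 tape=.011[0]1   (q2,0)→(q1,.,-1)
state=q1 head=2 tape=.01[1].1   (q1,1)→(q3,0,-1)
state=q3 head=1 tape=.0[1]0.1   (q3,1)→(q2,0,+1)
state=q2 head=2 tape=.00[0].1   (q2,0)→(q1,.,-1)
state=q1 head=1 tape=.0[0]..1   (q1,0)→(q2,1,+1)
state=q2 head=2 tape=.01[.].1   (q2,.)→(q2,1,-1)
state=q2 head=1 tape=.0[1]1.1   (q2,1)→(q3,1,+1)
state=q3 head=2 tape=.01[1].1   (q3,1)→(q2,0,+1)
state=q2 head=3 tape=.010[.]1   (q2,.)→(q2,1,-1)
state=q2 head=2 tape=.01[0]11   (q2,0)→(q1,.,-1)
state=q1 head=1 tape=.0[1].11   (q1,1)→(q3,0,-1)
state=q3 head=0 tape=.[0]0.11   (q3,0)→(q0,.,-1)
state=q0 head=-1 tape=[.].0.11
No transition is defined for (q0, .); M halts in state q0.

q0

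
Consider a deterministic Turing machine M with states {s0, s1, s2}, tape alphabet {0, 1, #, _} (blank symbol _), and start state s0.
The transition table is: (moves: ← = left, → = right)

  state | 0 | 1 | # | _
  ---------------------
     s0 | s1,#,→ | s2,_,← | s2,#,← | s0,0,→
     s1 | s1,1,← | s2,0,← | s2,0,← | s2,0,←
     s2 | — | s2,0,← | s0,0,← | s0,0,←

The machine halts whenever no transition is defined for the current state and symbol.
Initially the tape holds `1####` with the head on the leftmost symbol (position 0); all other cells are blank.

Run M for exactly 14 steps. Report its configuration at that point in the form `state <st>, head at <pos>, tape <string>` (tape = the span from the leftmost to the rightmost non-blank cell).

state s2, head at -4, tape 00110####

state=s0 head=0 tape=____[1]####   (s0,1)→(s2,_,←)
state=s2 head=-1 tape=___[_]_####   (s2,_)→(s0,0,←)
state=s0 head=-2 tape=__[_]0_####   (s0,_)→(s0,0,→)
state=s0 head=-1 tape=__0[0]_####   (s0,0)→(s1,#,→)
state=s1 head=0 tape=__0#[_]####   (s1,_)→(s2,0,←)
state=s2 head=-1 tape=__0[#]0####   (s2,#)→(s0,0,←)
state=s0 head=-2 tape=__[0]00####   (s0,0)→(s1,#,→)
state=s1 head=-1 tape=__#[0]0####   (s1,0)→(s1,1,←)
state=s1 head=-2 tape=__[#]10####   (s1,#)→(s2,0,←)
state=s2 head=-3 tape=_[_]010####   (s2,_)→(s0,0,←)
state=s0 head=-4 tape=[_]0010####   (s0,_)→(s0,0,→)
state=s0 head=-3 tape=0[0]010####   (s0,0)→(s1,#,→)
state=s1 head=-2 tape=0#[0]10####   (s1,0)→(s1,1,←)
state=s1 head=-3 tape=0[#]110####   (s1,#)→(s2,0,←)
state=s2 head=-4 tape=[0]0110####
After 14 steps: state s2, head at -4, tape 00110####.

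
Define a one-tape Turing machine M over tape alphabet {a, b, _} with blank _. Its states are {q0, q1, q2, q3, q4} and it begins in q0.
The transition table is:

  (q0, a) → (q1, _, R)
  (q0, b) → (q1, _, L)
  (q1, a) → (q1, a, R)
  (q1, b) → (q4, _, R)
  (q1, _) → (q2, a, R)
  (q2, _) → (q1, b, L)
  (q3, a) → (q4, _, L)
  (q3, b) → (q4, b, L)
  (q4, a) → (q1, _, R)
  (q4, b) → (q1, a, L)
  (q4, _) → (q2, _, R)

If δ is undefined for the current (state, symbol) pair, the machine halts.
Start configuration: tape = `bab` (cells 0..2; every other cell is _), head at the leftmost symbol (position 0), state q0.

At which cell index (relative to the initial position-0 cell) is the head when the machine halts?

4

state=q0 head=0 tape=_[b]ab__   (q0,b)→(q1,_,L)
state=q1 head=-1 tape=[_]_ab__   (q1,_)→(q2,a,R)
state=q2 head=0 tape=a[_]ab__   (q2,_)→(q1,b,L)
state=q1 head=-1 tape=[a]bab__   (q1,a)→(q1,a,R)
state=q1 head=0 tape=a[b]ab__   (q1,b)→(q4,_,R)
state=q4 head=1 tape=a_[a]b__   (q4,a)→(q1,_,R)
state=q1 head=2 tape=a__[b]__   (q1,b)→(q4,_,R)
state=q4 head=3 tape=a___[_]_   (q4,_)→(q2,_,R)
state=q2 head=4 tape=a____[_]   (q2,_)→(q1,b,L)
state=q1 head=3 tape=a___[_]b   (q1,_)→(q2,a,R)
state=q2 head=4 tape=a___a[b]
At halt the head is at cell 4.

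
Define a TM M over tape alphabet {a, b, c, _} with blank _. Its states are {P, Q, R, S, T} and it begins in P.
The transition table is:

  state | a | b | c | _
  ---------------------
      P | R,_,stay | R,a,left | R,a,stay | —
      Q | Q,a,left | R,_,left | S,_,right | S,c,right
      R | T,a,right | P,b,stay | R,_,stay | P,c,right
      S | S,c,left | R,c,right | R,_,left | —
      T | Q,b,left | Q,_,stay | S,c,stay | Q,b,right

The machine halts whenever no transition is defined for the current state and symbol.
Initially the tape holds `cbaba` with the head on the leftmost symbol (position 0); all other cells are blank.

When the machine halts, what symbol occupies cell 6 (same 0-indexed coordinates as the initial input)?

state=P head=0 tape=[c]baba___   (P,c)→(R,a,stay)
state=R head=0 tape=[a]baba___   (R,a)→(T,a,right)
state=T head=1 tape=a[b]aba___   (T,b)→(Q,_,stay)
state=Q head=1 tape=a[_]aba___   (Q,_)→(S,c,right)
state=S head=2 tape=ac[a]ba___   (S,a)→(S,c,left)
state=S head=1 tape=a[c]cba___   (S,c)→(R,_,left)
state=R head=0 tape=[a]_cba___   (R,a)→(T,a,right)
state=T head=1 tape=a[_]cba___   (T,_)→(Q,b,right)
state=Q head=2 tape=ab[c]ba___   (Q,c)→(S,_,right)
state=S head=3 tape=ab_[b]a___   (S,b)→(R,c,right)
state=R head=4 tape=ab_c[a]___   (R,a)→(T,a,right)
state=T head=5 tape=ab_ca[_]__   (T,_)→(Q,b,right)
state=Q head=6 tape=ab_cab[_]_   (Q,_)→(S,c,right)
state=S head=7 tape=ab_cabc[_]
Cell 6 holds c when M halts.

c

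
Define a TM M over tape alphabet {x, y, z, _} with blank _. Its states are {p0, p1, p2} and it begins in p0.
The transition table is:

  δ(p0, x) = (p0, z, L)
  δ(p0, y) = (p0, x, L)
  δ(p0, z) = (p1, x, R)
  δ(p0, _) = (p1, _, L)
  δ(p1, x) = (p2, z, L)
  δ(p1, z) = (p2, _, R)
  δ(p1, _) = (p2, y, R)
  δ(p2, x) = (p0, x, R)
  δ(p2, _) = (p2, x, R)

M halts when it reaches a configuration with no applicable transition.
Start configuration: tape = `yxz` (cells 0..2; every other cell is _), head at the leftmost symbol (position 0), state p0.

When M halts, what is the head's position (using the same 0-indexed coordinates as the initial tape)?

1

p0 | ____[y]xz   read y → write x, move L, go to p0
p0 | ___[_]xxz   read _ → write _, move L, go to p1
p1 | __[_]_xxz   read _ → write y, move R, go to p2
p2 | __y[_]xxz   read _ → write x, move R, go to p2
p2 | __yx[x]xz   read x → write x, move R, go to p0
p0 | __yxx[x]z   read x → write z, move L, go to p0
p0 | __yx[x]zz   read x → write z, move L, go to p0
p0 | __y[x]zzz   read x → write z, move L, go to p0
p0 | __[y]zzzz   read y → write x, move L, go to p0
p0 | _[_]xzzzz   read _ → write _, move L, go to p1
p1 | [_]_xzzzz   read _ → write y, move R, go to p2
p2 | y[_]xzzzz   read _ → write x, move R, go to p2
p2 | yx[x]zzzz   read x → write x, move R, go to p0
p0 | yxx[z]zzz   read z → write x, move R, go to p1
p1 | yxxx[z]zz   read z → write _, move R, go to p2
p2 | yxxx_[z]z
At halt the head is at cell 1.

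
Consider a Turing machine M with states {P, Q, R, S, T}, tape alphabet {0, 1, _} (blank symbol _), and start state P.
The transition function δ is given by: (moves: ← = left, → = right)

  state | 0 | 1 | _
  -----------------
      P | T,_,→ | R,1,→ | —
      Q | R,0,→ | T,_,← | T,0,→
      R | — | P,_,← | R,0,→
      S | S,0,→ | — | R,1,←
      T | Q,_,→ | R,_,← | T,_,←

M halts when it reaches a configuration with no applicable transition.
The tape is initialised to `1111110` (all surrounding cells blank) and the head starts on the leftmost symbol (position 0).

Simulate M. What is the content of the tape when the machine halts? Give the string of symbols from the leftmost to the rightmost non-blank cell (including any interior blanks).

state=P head=0 tape=_[1]111110   (P,1)→(R,1,→)
state=R head=1 tape=_1[1]11110   (R,1)→(P,_,←)
state=P head=0 tape=_[1]_11110   (P,1)→(R,1,→)
state=R head=1 tape=_1[_]11110   (R,_)→(R,0,→)
state=R head=2 tape=_10[1]1110   (R,1)→(P,_,←)
state=P head=1 tape=_1[0]_1110   (P,0)→(T,_,→)
state=T head=2 tape=_1_[_]1110   (T,_)→(T,_,←)
state=T head=1 tape=_1[_]_1110   (T,_)→(T,_,←)
state=T head=0 tape=_[1]__1110   (T,1)→(R,_,←)
state=R head=-1 tape=[_]___1110   (R,_)→(R,0,→)
state=R head=0 tape=0[_]__1110   (R,_)→(R,0,→)
state=R head=1 tape=00[_]_1110   (R,_)→(R,0,→)
state=R head=2 tape=000[_]1110   (R,_)→(R,0,→)
state=R head=3 tape=0000[1]110   (R,1)→(P,_,←)
state=P head=2 tape=000[0]_110   (P,0)→(T,_,→)
state=T head=3 tape=000_[_]110   (T,_)→(T,_,←)
state=T head=2 tape=000[_]_110   (T,_)→(T,_,←)
state=T head=1 tape=00[0]__110   (T,0)→(Q,_,→)
state=Q head=2 tape=00_[_]_110   (Q,_)→(T,0,→)
state=T head=3 tape=00_0[_]110   (T,_)→(T,_,←)
state=T head=2 tape=00_[0]_110   (T,0)→(Q,_,→)
state=Q head=3 tape=00__[_]110   (Q,_)→(T,0,→)
state=T head=4 tape=00__0[1]10   (T,1)→(R,_,←)
state=R head=3 tape=00__[0]_10
The non-blank tape span at halt is 00__0_10.

00__0_10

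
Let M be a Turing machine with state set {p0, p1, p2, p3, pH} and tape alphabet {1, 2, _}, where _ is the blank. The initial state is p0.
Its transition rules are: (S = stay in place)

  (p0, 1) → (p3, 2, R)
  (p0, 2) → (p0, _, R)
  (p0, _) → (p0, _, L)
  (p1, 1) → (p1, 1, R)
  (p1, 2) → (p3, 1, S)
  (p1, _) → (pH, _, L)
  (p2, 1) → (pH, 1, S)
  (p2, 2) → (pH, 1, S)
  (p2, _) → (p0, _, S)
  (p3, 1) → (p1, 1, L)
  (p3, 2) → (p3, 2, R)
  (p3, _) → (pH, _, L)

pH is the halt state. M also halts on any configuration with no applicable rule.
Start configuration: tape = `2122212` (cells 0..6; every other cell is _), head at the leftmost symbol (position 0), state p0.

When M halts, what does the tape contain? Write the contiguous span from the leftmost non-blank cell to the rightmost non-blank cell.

state=p0 head=0 tape=_[2]122212   (p0,2)→(p0,_,R)
state=p0 head=1 tape=__[1]22212   (p0,1)→(p3,2,R)
state=p3 head=2 tape=__2[2]2212   (p3,2)→(p3,2,R)
state=p3 head=3 tape=__22[2]212   (p3,2)→(p3,2,R)
state=p3 head=4 tape=__222[2]12   (p3,2)→(p3,2,R)
state=p3 head=5 tape=__2222[1]2   (p3,1)→(p1,1,L)
state=p1 head=4 tape=__222[2]12   (p1,2)→(p3,1,S)
state=p3 head=4 tape=__222[1]12   (p3,1)→(p1,1,L)
state=p1 head=3 tape=__22[2]112   (p1,2)→(p3,1,S)
state=p3 head=3 tape=__22[1]112   (p3,1)→(p1,1,L)
state=p1 head=2 tape=__2[2]1112   (p1,2)→(p3,1,S)
state=p3 head=2 tape=__2[1]1112   (p3,1)→(p1,1,L)
state=p1 head=1 tape=__[2]11112   (p1,2)→(p3,1,S)
state=p3 head=1 tape=__[1]11112   (p3,1)→(p1,1,L)
state=p1 head=0 tape=_[_]111112   (p1,_)→(pH,_,L)
state=pH head=-1 tape=[_]_111112
The non-blank tape span at halt is 111112.

111112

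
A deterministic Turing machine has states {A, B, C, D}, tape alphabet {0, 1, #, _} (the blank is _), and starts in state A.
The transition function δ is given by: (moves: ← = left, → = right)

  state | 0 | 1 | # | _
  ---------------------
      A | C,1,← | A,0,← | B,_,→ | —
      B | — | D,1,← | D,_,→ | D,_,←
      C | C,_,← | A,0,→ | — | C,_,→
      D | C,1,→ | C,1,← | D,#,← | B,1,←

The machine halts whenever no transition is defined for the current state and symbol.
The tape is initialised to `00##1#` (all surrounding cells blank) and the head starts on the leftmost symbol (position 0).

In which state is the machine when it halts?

B

state=A head=0 tape=_[0]0##1#_   (A,0)→(C,1,←)
state=C head=-1 tape=[_]10##1#_   (C,_)→(C,_,→)
state=C head=0 tape=_[1]0##1#_   (C,1)→(A,0,→)
state=A head=1 tape=_0[0]##1#_   (A,0)→(C,1,←)
state=C head=0 tape=_[0]1##1#_   (C,0)→(C,_,←)
state=C head=-1 tape=[_]_1##1#_   (C,_)→(C,_,→)
state=C head=0 tape=_[_]1##1#_   (C,_)→(C,_,→)
state=C head=1 tape=__[1]##1#_   (C,1)→(A,0,→)
state=A head=2 tape=__0[#]#1#_   (A,#)→(B,_,→)
state=B head=3 tape=__0_[#]1#_   (B,#)→(D,_,→)
state=D head=4 tape=__0__[1]#_   (D,1)→(C,1,←)
state=C head=3 tape=__0_[_]1#_   (C,_)→(C,_,→)
state=C head=4 tape=__0__[1]#_   (C,1)→(A,0,→)
state=A head=5 tape=__0__0[#]_   (A,#)→(B,_,→)
state=B head=6 tape=__0__0_[_]   (B,_)→(D,_,←)
state=D head=5 tape=__0__0[_]_   (D,_)→(B,1,←)
state=B head=4 tape=__0__[0]1_
No transition is defined for (B, 0); M halts in state B.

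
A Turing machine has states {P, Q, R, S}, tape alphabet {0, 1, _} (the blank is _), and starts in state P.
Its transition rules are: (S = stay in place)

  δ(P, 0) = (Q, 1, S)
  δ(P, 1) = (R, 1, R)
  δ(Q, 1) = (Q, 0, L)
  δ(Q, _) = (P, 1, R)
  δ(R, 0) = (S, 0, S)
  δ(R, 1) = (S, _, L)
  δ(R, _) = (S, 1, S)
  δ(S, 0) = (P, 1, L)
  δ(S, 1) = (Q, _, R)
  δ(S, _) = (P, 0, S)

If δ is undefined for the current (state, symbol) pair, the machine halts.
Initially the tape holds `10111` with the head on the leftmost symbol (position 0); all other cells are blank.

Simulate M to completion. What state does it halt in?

P

state=P head=0 tape=[1]0111___   (P,1)→(R,1,R)
state=R head=1 tape=1[0]111___   (R,0)→(S,0,S)
state=S head=1 tape=1[0]111___   (S,0)→(P,1,L)
state=P head=0 tape=[1]1111___   (P,1)→(R,1,R)
state=R head=1 tape=1[1]111___   (R,1)→(S,_,L)
state=S head=0 tape=[1]_111___   (S,1)→(Q,_,R)
state=Q head=1 tape=_[_]111___   (Q,_)→(P,1,R)
state=P head=2 tape=_1[1]11___   (P,1)→(R,1,R)
state=R head=3 tape=_11[1]1___   (R,1)→(S,_,L)
state=S head=2 tape=_1[1]_1___   (S,1)→(Q,_,R)
state=Q head=3 tape=_1_[_]1___   (Q,_)→(P,1,R)
state=P head=4 tape=_1_1[1]___   (P,1)→(R,1,R)
state=R head=5 tape=_1_11[_]__   (R,_)→(S,1,S)
state=S head=5 tape=_1_11[1]__   (S,1)→(Q,_,R)
state=Q head=6 tape=_1_11_[_]_   (Q,_)→(P,1,R)
state=P head=7 tape=_1_11_1[_]
No transition is defined for (P, _); M halts in state P.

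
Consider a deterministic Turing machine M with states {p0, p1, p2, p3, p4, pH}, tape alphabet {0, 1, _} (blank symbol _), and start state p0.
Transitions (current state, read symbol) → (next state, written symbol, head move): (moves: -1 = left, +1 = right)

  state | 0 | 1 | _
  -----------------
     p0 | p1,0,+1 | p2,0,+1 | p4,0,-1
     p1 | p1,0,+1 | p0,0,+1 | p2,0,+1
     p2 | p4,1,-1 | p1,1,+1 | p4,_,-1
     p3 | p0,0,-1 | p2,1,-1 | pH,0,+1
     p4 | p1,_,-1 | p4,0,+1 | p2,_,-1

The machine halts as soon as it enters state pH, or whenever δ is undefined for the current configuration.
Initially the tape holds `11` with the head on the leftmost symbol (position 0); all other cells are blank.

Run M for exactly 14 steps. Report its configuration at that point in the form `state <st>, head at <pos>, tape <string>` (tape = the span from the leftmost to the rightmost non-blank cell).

state p2, head at 2, tape 001

p0 | [1]1__   read 1 → write 0, move +1, go to p2
p2 | 0[1]__   read 1 → write 1, move +1, go to p1
p1 | 01[_]_   read _ → write 0, move +1, go to p2
p2 | 010[_]   read _ → write _, move -1, go to p4
p4 | 01[0]_   read 0 → write _, move -1, go to p1
p1 | 0[1]__   read 1 → write 0, move +1, go to p0
p0 | 00[_]_   read _ → write 0, move -1, go to p4
p4 | 0[0]0_   read 0 → write _, move -1, go to p1
p1 | [0]_0_   read 0 → write 0, move +1, go to p1
p1 | 0[_]0_   read _ → write 0, move +1, go to p2
p2 | 00[0]_   read 0 → write 1, move -1, go to p4
p4 | 0[0]1_   read 0 → write _, move -1, go to p1
p1 | [0]_1_   read 0 → write 0, move +1, go to p1
p1 | 0[_]1_   read _ → write 0, move +1, go to p2
p2 | 00[1]_
After 14 steps: state p2, head at 2, tape 001.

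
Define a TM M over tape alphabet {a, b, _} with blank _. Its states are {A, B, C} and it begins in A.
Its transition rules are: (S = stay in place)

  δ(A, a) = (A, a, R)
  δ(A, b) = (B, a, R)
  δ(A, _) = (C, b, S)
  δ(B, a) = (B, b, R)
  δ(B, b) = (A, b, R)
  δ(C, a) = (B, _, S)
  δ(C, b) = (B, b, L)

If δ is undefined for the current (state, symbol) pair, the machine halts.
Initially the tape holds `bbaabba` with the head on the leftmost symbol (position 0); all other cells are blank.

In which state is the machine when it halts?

B

state=A head=0 tape=[b]baabba___   (A,b)→(B,a,R)
state=B head=1 tape=a[b]aabba___   (B,b)→(A,b,R)
state=A head=2 tape=ab[a]abba___   (A,a)→(A,a,R)
state=A head=3 tape=aba[a]bba___   (A,a)→(A,a,R)
state=A head=4 tape=abaa[b]ba___   (A,b)→(B,a,R)
state=B head=5 tape=abaaa[b]a___   (B,b)→(A,b,R)
state=A head=6 tape=abaaab[a]___   (A,a)→(A,a,R)
state=A head=7 tape=abaaaba[_]__   (A,_)→(C,b,S)
state=C head=7 tape=abaaaba[b]__   (C,b)→(B,b,L)
state=B head=6 tape=abaaab[a]b__   (B,a)→(B,b,R)
state=B head=7 tape=abaaabb[b]__   (B,b)→(A,b,R)
state=A head=8 tape=abaaabbb[_]_   (A,_)→(C,b,S)
state=C head=8 tape=abaaabbb[b]_   (C,b)→(B,b,L)
state=B head=7 tape=abaaabb[b]b_   (B,b)→(A,b,R)
state=A head=8 tape=abaaabbb[b]_   (A,b)→(B,a,R)
state=B head=9 tape=abaaabbba[_]
No transition is defined for (B, _); M halts in state B.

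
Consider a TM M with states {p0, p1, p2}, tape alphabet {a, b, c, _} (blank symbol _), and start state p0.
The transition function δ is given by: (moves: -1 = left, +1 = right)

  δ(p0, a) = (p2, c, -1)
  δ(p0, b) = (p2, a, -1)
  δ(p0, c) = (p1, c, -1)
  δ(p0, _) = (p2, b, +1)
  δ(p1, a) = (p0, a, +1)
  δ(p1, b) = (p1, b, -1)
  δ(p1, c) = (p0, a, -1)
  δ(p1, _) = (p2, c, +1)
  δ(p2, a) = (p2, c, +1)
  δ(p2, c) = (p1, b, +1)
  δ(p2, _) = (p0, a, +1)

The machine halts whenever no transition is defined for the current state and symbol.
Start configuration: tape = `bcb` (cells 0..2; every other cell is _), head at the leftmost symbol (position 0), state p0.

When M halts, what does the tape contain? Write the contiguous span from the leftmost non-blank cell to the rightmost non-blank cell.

p0 | __[b]cb   read b → write a, move -1, go to p2
p2 | _[_]acb   read _ → write a, move +1, go to p0
p0 | _a[a]cb   read a → write c, move -1, go to p2
p2 | _[a]ccb   read a → write c, move +1, go to p2
p2 | _c[c]cb   read c → write b, move +1, go to p1
p1 | _cb[c]b   read c → write a, move -1, go to p0
p0 | _c[b]ab   read b → write a, move -1, go to p2
p2 | _[c]aab   read c → write b, move +1, go to p1
p1 | _b[a]ab   read a → write a, move +1, go to p0
p0 | _ba[a]b   read a → write c, move -1, go to p2
p2 | _b[a]cb   read a → write c, move +1, go to p2
p2 | _bc[c]b   read c → write b, move +1, go to p1
p1 | _bcb[b]   read b → write b, move -1, go to p1
p1 | _bc[b]b   read b → write b, move -1, go to p1
p1 | _b[c]bb   read c → write a, move -1, go to p0
p0 | _[b]abb   read b → write a, move -1, go to p2
p2 | [_]aabb   read _ → write a, move +1, go to p0
p0 | a[a]abb   read a → write c, move -1, go to p2
p2 | [a]cabb   read a → write c, move +1, go to p2
p2 | c[c]abb   read c → write b, move +1, go to p1
p1 | cb[a]bb   read a → write a, move +1, go to p0
p0 | cba[b]b   read b → write a, move -1, go to p2
p2 | cb[a]ab   read a → write c, move +1, go to p2
p2 | cbc[a]b   read a → write c, move +1, go to p2
p2 | cbcc[b]
The non-blank tape span at halt is cbccb.

cbccb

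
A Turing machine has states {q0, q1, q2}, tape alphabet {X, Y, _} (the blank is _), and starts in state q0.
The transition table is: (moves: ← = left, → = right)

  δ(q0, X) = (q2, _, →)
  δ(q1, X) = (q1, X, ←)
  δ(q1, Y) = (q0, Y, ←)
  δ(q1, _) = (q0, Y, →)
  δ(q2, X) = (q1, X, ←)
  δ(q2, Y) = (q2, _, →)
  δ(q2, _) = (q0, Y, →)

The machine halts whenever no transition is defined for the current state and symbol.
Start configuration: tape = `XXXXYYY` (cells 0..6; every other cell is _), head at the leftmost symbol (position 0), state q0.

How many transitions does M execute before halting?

q0 | [X]XXXYYY__   read X → write _, move →, go to q2
q2 | _[X]XXYYY__   read X → write X, move ←, go to q1
q1 | [_]XXXYYY__   read _ → write Y, move →, go to q0
q0 | Y[X]XXYYY__   read X → write _, move →, go to q2
q2 | Y_[X]XYYY__   read X → write X, move ←, go to q1
q1 | Y[_]XXYYY__   read _ → write Y, move →, go to q0
q0 | YY[X]XYYY__   read X → write _, move →, go to q2
q2 | YY_[X]YYY__   read X → write X, move ←, go to q1
q1 | YY[_]XYYY__   read _ → write Y, move →, go to q0
q0 | YYY[X]YYY__   read X → write _, move →, go to q2
q2 | YYY_[Y]YY__   read Y → write _, move →, go to q2
q2 | YYY__[Y]Y__   read Y → write _, move →, go to q2
q2 | YYY___[Y]__   read Y → write _, move →, go to q2
q2 | YYY____[_]_   read _ → write Y, move →, go to q0
q0 | YYY____Y[_]
M halts after 14 transitions.

14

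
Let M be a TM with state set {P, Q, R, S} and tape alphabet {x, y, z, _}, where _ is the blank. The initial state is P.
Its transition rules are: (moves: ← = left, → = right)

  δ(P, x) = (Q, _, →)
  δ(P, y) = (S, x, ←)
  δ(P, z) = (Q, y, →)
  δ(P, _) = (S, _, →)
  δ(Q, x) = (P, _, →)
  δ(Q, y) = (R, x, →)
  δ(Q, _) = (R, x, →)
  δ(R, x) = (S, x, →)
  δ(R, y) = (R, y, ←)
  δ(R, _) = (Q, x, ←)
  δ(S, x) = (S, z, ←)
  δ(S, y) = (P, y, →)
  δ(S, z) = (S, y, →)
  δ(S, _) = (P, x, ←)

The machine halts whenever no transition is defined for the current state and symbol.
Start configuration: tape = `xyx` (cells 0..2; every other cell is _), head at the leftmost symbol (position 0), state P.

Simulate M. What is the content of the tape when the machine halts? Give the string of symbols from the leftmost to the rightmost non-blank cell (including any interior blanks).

state=P head=0 tape=[x]yx___   (P,x)→(Q,_,→)
state=Q head=1 tape=_[y]x___   (Q,y)→(R,x,→)
state=R head=2 tape=_x[x]___   (R,x)→(S,x,→)
state=S head=3 tape=_xx[_]__   (S,_)→(P,x,←)
state=P head=2 tape=_x[x]x__   (P,x)→(Q,_,→)
state=Q head=3 tape=_x_[x]__   (Q,x)→(P,_,→)
state=P head=4 tape=_x__[_]_   (P,_)→(S,_,→)
state=S head=5 tape=_x___[_]   (S,_)→(P,x,←)
state=P head=4 tape=_x__[_]x   (P,_)→(S,_,→)
state=S head=5 tape=_x___[x]   (S,x)→(S,z,←)
state=S head=4 tape=_x__[_]z   (S,_)→(P,x,←)
state=P head=3 tape=_x_[_]xz   (P,_)→(S,_,→)
state=S head=4 tape=_x__[x]z   (S,x)→(S,z,←)
state=S head=3 tape=_x_[_]zz   (S,_)→(P,x,←)
state=P head=2 tape=_x[_]xzz   (P,_)→(S,_,→)
state=S head=3 tape=_x_[x]zz   (S,x)→(S,z,←)
state=S head=2 tape=_x[_]zzz   (S,_)→(P,x,←)
state=P head=1 tape=_[x]xzzz   (P,x)→(Q,_,→)
state=Q head=2 tape=__[x]zzz   (Q,x)→(P,_,→)
state=P head=3 tape=___[z]zz   (P,z)→(Q,y,→)
state=Q head=4 tape=___y[z]z
The non-blank tape span at halt is yzz.

yzz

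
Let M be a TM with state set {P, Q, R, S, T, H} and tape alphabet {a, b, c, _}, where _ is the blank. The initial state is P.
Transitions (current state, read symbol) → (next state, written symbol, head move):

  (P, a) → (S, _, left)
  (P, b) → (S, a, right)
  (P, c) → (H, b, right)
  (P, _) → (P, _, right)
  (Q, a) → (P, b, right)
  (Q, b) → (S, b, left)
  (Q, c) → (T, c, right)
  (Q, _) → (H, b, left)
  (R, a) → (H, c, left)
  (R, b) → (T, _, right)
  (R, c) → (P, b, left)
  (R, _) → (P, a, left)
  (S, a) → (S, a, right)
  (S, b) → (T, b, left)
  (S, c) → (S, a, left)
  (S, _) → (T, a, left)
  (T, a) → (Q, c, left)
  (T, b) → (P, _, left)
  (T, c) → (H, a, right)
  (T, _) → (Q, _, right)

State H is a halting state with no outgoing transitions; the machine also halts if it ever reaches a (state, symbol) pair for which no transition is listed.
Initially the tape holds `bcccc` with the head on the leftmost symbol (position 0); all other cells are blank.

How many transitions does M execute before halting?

state=P head=0 tape=[b]cccc_   (P,b)→(S,a,right)
state=S head=1 tape=a[c]ccc_   (S,c)→(S,a,left)
state=S head=0 tape=[a]accc_   (S,a)→(S,a,right)
state=S head=1 tape=a[a]ccc_   (S,a)→(S,a,right)
state=S head=2 tape=aa[c]cc_   (S,c)→(S,a,left)
state=S head=1 tape=a[a]acc_   (S,a)→(S,a,right)
state=S head=2 tape=aa[a]cc_   (S,a)→(S,a,right)
state=S head=3 tape=aaa[c]c_   (S,c)→(S,a,left)
state=S head=2 tape=aa[a]ac_   (S,a)→(S,a,right)
state=S head=3 tape=aaa[a]c_   (S,a)→(S,a,right)
state=S head=4 tape=aaaa[c]_   (S,c)→(S,a,left)
state=S head=3 tape=aaa[a]a_   (S,a)→(S,a,right)
state=S head=4 tape=aaaa[a]_   (S,a)→(S,a,right)
state=S head=5 tape=aaaaa[_]   (S,_)→(T,a,left)
state=T head=4 tape=aaaa[a]a   (T,a)→(Q,c,left)
state=Q head=3 tape=aaa[a]ca   (Q,a)→(P,b,right)
state=P head=4 tape=aaab[c]a   (P,c)→(H,b,right)
state=H head=5 tape=aaabb[a]
M halts after 17 transitions.

17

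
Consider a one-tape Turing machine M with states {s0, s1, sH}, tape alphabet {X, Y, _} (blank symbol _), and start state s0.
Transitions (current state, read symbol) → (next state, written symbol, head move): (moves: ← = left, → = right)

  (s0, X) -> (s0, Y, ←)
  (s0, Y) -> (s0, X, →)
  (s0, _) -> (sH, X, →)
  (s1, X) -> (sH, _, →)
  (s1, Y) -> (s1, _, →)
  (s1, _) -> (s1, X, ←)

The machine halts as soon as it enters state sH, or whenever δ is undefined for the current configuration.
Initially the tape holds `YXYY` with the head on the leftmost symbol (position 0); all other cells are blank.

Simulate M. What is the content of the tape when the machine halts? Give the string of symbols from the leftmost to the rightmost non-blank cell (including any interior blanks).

XYYYY

state=s0 head=0 tape=_[Y]XYY   (s0,Y)→(s0,X,→)
state=s0 head=1 tape=_X[X]YY   (s0,X)→(s0,Y,←)
state=s0 head=0 tape=_[X]YYY   (s0,X)→(s0,Y,←)
state=s0 head=-1 tape=[_]YYYY   (s0,_)→(sH,X,→)
state=sH head=0 tape=X[Y]YYY
The non-blank tape span at halt is XYYYY.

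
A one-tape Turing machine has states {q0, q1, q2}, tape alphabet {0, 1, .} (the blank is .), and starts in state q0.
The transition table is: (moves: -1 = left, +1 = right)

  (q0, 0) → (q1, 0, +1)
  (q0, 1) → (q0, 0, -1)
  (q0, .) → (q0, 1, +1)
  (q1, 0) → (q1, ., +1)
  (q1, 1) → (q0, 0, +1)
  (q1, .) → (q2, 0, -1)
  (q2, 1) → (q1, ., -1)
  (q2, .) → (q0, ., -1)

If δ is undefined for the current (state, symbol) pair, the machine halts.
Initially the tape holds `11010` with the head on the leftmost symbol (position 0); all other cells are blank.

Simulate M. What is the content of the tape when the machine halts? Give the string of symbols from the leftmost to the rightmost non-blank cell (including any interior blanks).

state=q0 head=0 tape=.[1]1010.   (q0,1)→(q0,0,-1)
state=q0 head=-1 tape=[.]01010.   (q0,.)→(q0,1,+1)
state=q0 head=0 tape=1[0]1010.   (q0,0)→(q1,0,+1)
state=q1 head=1 tape=10[1]010.   (q1,1)→(q0,0,+1)
state=q0 head=2 tape=100[0]10.   (q0,0)→(q1,0,+1)
state=q1 head=3 tape=1000[1]0.   (q1,1)→(q0,0,+1)
state=q0 head=4 tape=10000[0].   (q0,0)→(q1,0,+1)
state=q1 head=5 tape=100000[.]   (q1,.)→(q2,0,-1)
state=q2 head=4 tape=10000[0]0
The non-blank tape span at halt is 1000000.

1000000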